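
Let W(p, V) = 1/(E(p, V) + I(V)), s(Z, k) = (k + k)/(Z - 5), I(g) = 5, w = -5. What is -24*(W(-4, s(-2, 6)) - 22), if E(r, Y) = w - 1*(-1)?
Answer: 504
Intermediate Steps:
E(r, Y) = -4 (E(r, Y) = -5 - 1*(-1) = -5 + 1 = -4)
s(Z, k) = 2*k/(-5 + Z) (s(Z, k) = (2*k)/(-5 + Z) = 2*k/(-5 + Z))
W(p, V) = 1 (W(p, V) = 1/(-4 + 5) = 1/1 = 1)
-24*(W(-4, s(-2, 6)) - 22) = -24*(1 - 22) = -24*(-21) = 504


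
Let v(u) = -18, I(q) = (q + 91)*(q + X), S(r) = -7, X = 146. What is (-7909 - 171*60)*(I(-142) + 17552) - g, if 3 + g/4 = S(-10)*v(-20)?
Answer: -315196304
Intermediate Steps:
I(q) = (91 + q)*(146 + q) (I(q) = (q + 91)*(q + 146) = (91 + q)*(146 + q))
g = 492 (g = -12 + 4*(-7*(-18)) = -12 + 4*126 = -12 + 504 = 492)
(-7909 - 171*60)*(I(-142) + 17552) - g = (-7909 - 171*60)*((13286 + (-142)² + 237*(-142)) + 17552) - 1*492 = (-7909 - 10260)*((13286 + 20164 - 33654) + 17552) - 492 = -18169*(-204 + 17552) - 492 = -18169*17348 - 492 = -315195812 - 492 = -315196304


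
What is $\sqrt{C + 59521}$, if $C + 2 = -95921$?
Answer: $i \sqrt{36402} \approx 190.79 i$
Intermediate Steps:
$C = -95923$ ($C = -2 - 95921 = -95923$)
$\sqrt{C + 59521} = \sqrt{-95923 + 59521} = \sqrt{-36402} = i \sqrt{36402}$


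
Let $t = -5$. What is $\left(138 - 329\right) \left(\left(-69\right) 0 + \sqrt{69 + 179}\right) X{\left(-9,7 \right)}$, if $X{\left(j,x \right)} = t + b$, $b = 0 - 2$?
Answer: $2674 \sqrt{62} \approx 21055.0$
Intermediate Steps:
$b = -2$ ($b = 0 - 2 = -2$)
$X{\left(j,x \right)} = -7$ ($X{\left(j,x \right)} = -5 - 2 = -7$)
$\left(138 - 329\right) \left(\left(-69\right) 0 + \sqrt{69 + 179}\right) X{\left(-9,7 \right)} = \left(138 - 329\right) \left(\left(-69\right) 0 + \sqrt{69 + 179}\right) \left(-7\right) = - 191 \left(0 + \sqrt{248}\right) \left(-7\right) = - 191 \left(0 + 2 \sqrt{62}\right) \left(-7\right) = - 191 \cdot 2 \sqrt{62} \left(-7\right) = - 382 \sqrt{62} \left(-7\right) = 2674 \sqrt{62}$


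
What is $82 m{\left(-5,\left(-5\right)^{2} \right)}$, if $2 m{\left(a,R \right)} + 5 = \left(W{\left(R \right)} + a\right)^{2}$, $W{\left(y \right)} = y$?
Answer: $16195$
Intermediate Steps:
$m{\left(a,R \right)} = - \frac{5}{2} + \frac{\left(R + a\right)^{2}}{2}$
$82 m{\left(-5,\left(-5\right)^{2} \right)} = 82 \left(- \frac{5}{2} + \frac{\left(\left(-5\right)^{2} - 5\right)^{2}}{2}\right) = 82 \left(- \frac{5}{2} + \frac{\left(25 - 5\right)^{2}}{2}\right) = 82 \left(- \frac{5}{2} + \frac{20^{2}}{2}\right) = 82 \left(- \frac{5}{2} + \frac{1}{2} \cdot 400\right) = 82 \left(- \frac{5}{2} + 200\right) = 82 \cdot \frac{395}{2} = 16195$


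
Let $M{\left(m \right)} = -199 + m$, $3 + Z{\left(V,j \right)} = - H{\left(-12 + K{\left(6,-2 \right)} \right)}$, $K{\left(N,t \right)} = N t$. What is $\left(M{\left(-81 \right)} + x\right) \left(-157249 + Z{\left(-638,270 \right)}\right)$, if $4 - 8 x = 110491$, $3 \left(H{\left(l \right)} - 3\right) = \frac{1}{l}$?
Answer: $\frac{1276335562993}{576} \approx 2.2159 \cdot 10^{9}$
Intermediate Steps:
$H{\left(l \right)} = 3 + \frac{1}{3 l}$
$x = - \frac{110487}{8}$ ($x = \frac{1}{2} - \frac{110491}{8} = - \frac{110487}{8} \approx -13811.0$)
$Z{\left(V,j \right)} = - \frac{431}{72}$ ($Z{\left(V,j \right)} = -3 - \left(3 + \frac{1}{3 \left(-12 + 6 \left(-2\right)\right)}\right) = -3 - \left(3 + \frac{1}{3 \left(-12 - 12\right)}\right) = -3 - \left(3 + \frac{1}{3 \left(-24\right)}\right) = -3 - \left(3 + \frac{1}{3} \left(- \frac{1}{24}\right)\right) = -3 - \left(3 - \frac{1}{72}\right) = -3 - \frac{215}{72} = - \frac{431}{72}$)
$\left(M{\left(-81 \right)} + x\right) \left(-157249 + Z{\left(-638,270 \right)}\right) = \left(\left(-199 - 81\right) - \frac{110487}{8}\right) \left(-157249 - \frac{431}{72}\right) = \left(-280 - \frac{110487}{8}\right) \left(- \frac{11322359}{72}\right) = \left(- \frac{112727}{8}\right) \left(- \frac{11322359}{72}\right) = \frac{1276335562993}{576}$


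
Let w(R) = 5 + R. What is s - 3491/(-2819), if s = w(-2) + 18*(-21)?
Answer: -1053634/2819 ≈ -373.76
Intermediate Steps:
s = -375 (s = (5 - 2) + 18*(-21) = 3 - 378 = -375)
s - 3491/(-2819) = -375 - 3491/(-2819) = -375 - 3491*(-1/2819) = -375 + 3491/2819 = -1053634/2819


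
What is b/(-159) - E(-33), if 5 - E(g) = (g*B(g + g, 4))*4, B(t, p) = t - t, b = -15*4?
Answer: -245/53 ≈ -4.6226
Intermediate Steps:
b = -60
B(t, p) = 0
E(g) = 5 (E(g) = 5 - g*0*4 = 5 - 0*4 = 5 - 1*0 = 5 + 0 = 5)
b/(-159) - E(-33) = -60/(-159) - 1*5 = -60*(-1/159) - 5 = 20/53 - 5 = -245/53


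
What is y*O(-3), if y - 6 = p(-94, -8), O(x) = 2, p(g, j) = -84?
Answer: -156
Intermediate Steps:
y = -78 (y = 6 - 84 = -78)
y*O(-3) = -78*2 = -156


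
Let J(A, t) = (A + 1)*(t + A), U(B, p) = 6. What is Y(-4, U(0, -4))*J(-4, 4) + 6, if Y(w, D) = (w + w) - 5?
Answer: 6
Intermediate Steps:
Y(w, D) = -5 + 2*w (Y(w, D) = 2*w - 5 = -5 + 2*w)
J(A, t) = (1 + A)*(A + t)
Y(-4, U(0, -4))*J(-4, 4) + 6 = (-5 + 2*(-4))*(-4 + 4 + (-4)² - 4*4) + 6 = (-5 - 8)*(-4 + 4 + 16 - 16) + 6 = -13*0 + 6 = 0 + 6 = 6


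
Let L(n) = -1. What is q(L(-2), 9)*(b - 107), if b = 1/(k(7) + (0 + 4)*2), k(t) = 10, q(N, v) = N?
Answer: 1925/18 ≈ 106.94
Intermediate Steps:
b = 1/18 (b = 1/(10 + (0 + 4)*2) = 1/(10 + 4*2) = 1/(10 + 8) = 1/18 ≈ 0.055556)
q(L(-2), 9)*(b - 107) = -(1/18 - 107) = -1*(-1925/18) = 1925/18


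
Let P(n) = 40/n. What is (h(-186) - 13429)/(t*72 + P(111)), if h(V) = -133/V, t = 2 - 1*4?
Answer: 92413457/988528 ≈ 93.486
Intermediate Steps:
t = -2 (t = 2 - 4 = -2)
(h(-186) - 13429)/(t*72 + P(111)) = (-133/(-186) - 13429)/(-2*72 + 40/111) = (-133*(-1/186) - 13429)/(-144 + 40*(1/111)) = (133/186 - 13429)/(-144 + 40/111) = -2497661/(186*(-15944/111)) = -2497661/186*(-111/15944) = 92413457/988528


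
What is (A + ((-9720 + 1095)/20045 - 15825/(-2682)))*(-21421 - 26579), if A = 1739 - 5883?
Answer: 118661450392000/597341 ≈ 1.9865e+8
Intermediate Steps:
A = -4144
(A + ((-9720 + 1095)/20045 - 15825/(-2682)))*(-21421 - 26579) = (-4144 + ((-9720 + 1095)/20045 - 15825/(-2682)))*(-21421 - 26579) = (-4144 + (-8625*1/20045 - 15825*(-1/2682)))*(-48000) = (-4144 + (-1725/4009 + 5275/894))*(-48000) = (-4144 + 19605325/3584046)*(-48000) = -14832681299/3584046*(-48000) = 118661450392000/597341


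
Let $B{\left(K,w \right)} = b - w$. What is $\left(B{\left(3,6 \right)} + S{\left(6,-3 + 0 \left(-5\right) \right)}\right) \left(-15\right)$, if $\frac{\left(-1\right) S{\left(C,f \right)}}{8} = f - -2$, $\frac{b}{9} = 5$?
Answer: $-705$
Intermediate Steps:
$b = 45$ ($b = 9 \cdot 5 = 45$)
$B{\left(K,w \right)} = 45 - w$
$S{\left(C,f \right)} = -16 - 8 f$ ($S{\left(C,f \right)} = - 8 \left(f - -2\right) = - 8 \left(f + 2\right) = - 8 \left(2 + f\right) = -16 - 8 f$)
$\left(B{\left(3,6 \right)} + S{\left(6,-3 + 0 \left(-5\right) \right)}\right) \left(-15\right) = \left(\left(45 - 6\right) - \left(16 + 8 \left(-3 + 0 \left(-5\right)\right)\right)\right) \left(-15\right) = \left(\left(45 - 6\right) - \left(16 + 8 \left(-3 + 0\right)\right)\right) \left(-15\right) = \left(39 - -8\right) \left(-15\right) = \left(39 + \left(-16 + 24\right)\right) \left(-15\right) = \left(39 + 8\right) \left(-15\right) = 47 \left(-15\right) = -705$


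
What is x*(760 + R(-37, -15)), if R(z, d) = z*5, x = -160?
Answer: -92000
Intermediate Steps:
R(z, d) = 5*z
x*(760 + R(-37, -15)) = -160*(760 + 5*(-37)) = -160*(760 - 185) = -160*575 = -92000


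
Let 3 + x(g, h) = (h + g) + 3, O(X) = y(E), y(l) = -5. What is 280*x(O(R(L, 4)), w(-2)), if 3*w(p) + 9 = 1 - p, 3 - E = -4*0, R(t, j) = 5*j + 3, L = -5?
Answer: -1960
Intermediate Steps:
R(t, j) = 3 + 5*j
E = 3 (E = 3 - (-4)*0 = 3 - 1*0 = 3 + 0 = 3)
w(p) = -8/3 - p/3 (w(p) = -3 + (1 - p)/3 = -3 + (1/3 - p/3) = -8/3 - p/3)
O(X) = -5
x(g, h) = g + h (x(g, h) = -3 + ((h + g) + 3) = -3 + ((g + h) + 3) = -3 + (3 + g + h) = g + h)
280*x(O(R(L, 4)), w(-2)) = 280*(-5 + (-8/3 - 1/3*(-2))) = 280*(-5 + (-8/3 + 2/3)) = 280*(-5 - 2) = 280*(-7) = -1960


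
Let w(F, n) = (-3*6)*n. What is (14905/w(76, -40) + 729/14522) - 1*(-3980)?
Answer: 4183121849/1045584 ≈ 4000.8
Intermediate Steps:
w(F, n) = -18*n
(14905/w(76, -40) + 729/14522) - 1*(-3980) = (14905/((-18*(-40))) + 729/14522) - 1*(-3980) = (14905/720 + 729*(1/14522)) + 3980 = (14905*(1/720) + 729/14522) + 3980 = (2981/144 + 729/14522) + 3980 = 21697529/1045584 + 3980 = 4183121849/1045584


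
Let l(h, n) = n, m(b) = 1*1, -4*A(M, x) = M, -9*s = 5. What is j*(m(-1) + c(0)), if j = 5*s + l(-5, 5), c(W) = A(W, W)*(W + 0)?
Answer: 20/9 ≈ 2.2222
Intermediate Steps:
s = -5/9 (s = -⅑*5 = -5/9 ≈ -0.55556)
A(M, x) = -M/4
m(b) = 1
c(W) = -W²/4 (c(W) = (-W/4)*(W + 0) = (-W/4)*W = -W²/4)
j = 20/9 (j = 5*(-5/9) + 5 = -25/9 + 5 = 20/9 ≈ 2.2222)
j*(m(-1) + c(0)) = 20*(1 - ¼*0²)/9 = 20*(1 - ¼*0)/9 = 20*(1 + 0)/9 = (20/9)*1 = 20/9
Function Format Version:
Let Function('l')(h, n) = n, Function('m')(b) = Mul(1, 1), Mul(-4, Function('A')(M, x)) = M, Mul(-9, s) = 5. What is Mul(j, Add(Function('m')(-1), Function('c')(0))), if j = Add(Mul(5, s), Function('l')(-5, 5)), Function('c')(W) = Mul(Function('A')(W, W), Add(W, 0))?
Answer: Rational(20, 9) ≈ 2.2222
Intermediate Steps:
s = Rational(-5, 9) (s = Mul(Rational(-1, 9), 5) = Rational(-5, 9) ≈ -0.55556)
Function('A')(M, x) = Mul(Rational(-1, 4), M)
Function('m')(b) = 1
Function('c')(W) = Mul(Rational(-1, 4), Pow(W, 2)) (Function('c')(W) = Mul(Mul(Rational(-1, 4), W), Add(W, 0)) = Mul(Mul(Rational(-1, 4), W), W) = Mul(Rational(-1, 4), Pow(W, 2)))
j = Rational(20, 9) (j = Add(Mul(5, Rational(-5, 9)), 5) = Add(Rational(-25, 9), 5) = Rational(20, 9) ≈ 2.2222)
Mul(j, Add(Function('m')(-1), Function('c')(0))) = Mul(Rational(20, 9), Add(1, Mul(Rational(-1, 4), Pow(0, 2)))) = Mul(Rational(20, 9), Add(1, Mul(Rational(-1, 4), 0))) = Mul(Rational(20, 9), Add(1, 0)) = Mul(Rational(20, 9), 1) = Rational(20, 9)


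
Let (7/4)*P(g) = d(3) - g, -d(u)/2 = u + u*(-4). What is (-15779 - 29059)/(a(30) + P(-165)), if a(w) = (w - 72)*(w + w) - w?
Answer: 17437/951 ≈ 18.335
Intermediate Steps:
d(u) = 6*u (d(u) = -2*(u + u*(-4)) = -2*(u - 4*u) = -(-6)*u = 6*u)
a(w) = -w + 2*w*(-72 + w) (a(w) = (-72 + w)*(2*w) - w = 2*w*(-72 + w) - w = -w + 2*w*(-72 + w))
P(g) = 72/7 - 4*g/7 (P(g) = 4*(6*3 - g)/7 = 4*(18 - g)/7 = 72/7 - 4*g/7)
(-15779 - 29059)/(a(30) + P(-165)) = (-15779 - 29059)/(30*(-145 + 2*30) + (72/7 - 4/7*(-165))) = -44838/(30*(-145 + 60) + (72/7 + 660/7)) = -44838/(30*(-85) + 732/7) = -44838/(-2550 + 732/7) = -44838/(-17118/7) = -44838*(-7/17118) = 17437/951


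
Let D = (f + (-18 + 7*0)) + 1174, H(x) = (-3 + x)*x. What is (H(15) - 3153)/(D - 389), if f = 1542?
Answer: -2973/2309 ≈ -1.2876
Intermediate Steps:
H(x) = x*(-3 + x)
D = 2698 (D = (1542 + (-18 + 7*0)) + 1174 = (1542 + (-18 + 0)) + 1174 = (1542 - 18) + 1174 = 1524 + 1174 = 2698)
(H(15) - 3153)/(D - 389) = (15*(-3 + 15) - 3153)/(2698 - 389) = (15*12 - 3153)/2309 = (180 - 3153)*(1/2309) = -2973*1/2309 = -2973/2309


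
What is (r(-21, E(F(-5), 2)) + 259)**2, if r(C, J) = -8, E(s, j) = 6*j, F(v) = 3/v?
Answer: 63001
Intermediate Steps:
(r(-21, E(F(-5), 2)) + 259)**2 = (-8 + 259)**2 = 251**2 = 63001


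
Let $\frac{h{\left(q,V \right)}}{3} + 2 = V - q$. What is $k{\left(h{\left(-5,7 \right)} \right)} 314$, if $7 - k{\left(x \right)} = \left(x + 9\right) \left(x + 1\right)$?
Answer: $-377428$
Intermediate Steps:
$h{\left(q,V \right)} = -6 - 3 q + 3 V$ ($h{\left(q,V \right)} = -6 + 3 \left(V - q\right) = -6 + \left(- 3 q + 3 V\right) = -6 - 3 q + 3 V$)
$k{\left(x \right)} = 7 - \left(1 + x\right) \left(9 + x\right)$ ($k{\left(x \right)} = 7 - \left(x + 9\right) \left(x + 1\right) = 7 - \left(9 + x\right) \left(1 + x\right) = 7 - \left(1 + x\right) \left(9 + x\right)$)
$k{\left(h{\left(-5,7 \right)} \right)} 314 = \left(-2 - \left(-6 - -15 + 3 \cdot 7\right)^{2} - 10 \left(-6 - -15 + 3 \cdot 7\right)\right) 314 = \left(-2 - \left(-6 + 15 + 21\right)^{2} - 10 \left(-6 + 15 + 21\right)\right) 314 = \left(-2 - 30^{2} - 300\right) 314 = \left(-2 - 900 - 300\right) 314 = \left(-1202\right) 314 = -377428$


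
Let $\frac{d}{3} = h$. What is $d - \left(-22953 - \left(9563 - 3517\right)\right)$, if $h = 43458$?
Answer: $159373$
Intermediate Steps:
$d = 130374$ ($d = 3 \cdot 43458 = 130374$)
$d - \left(-22953 - \left(9563 - 3517\right)\right) = 130374 - \left(-22953 - \left(9563 - 3517\right)\right) = 130374 - \left(-22953 - 6046\right) = 130374 - -28999 = 130374 + 28999 = 159373$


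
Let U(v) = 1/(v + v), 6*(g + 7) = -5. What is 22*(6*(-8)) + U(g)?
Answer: -49635/47 ≈ -1056.1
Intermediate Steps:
g = -47/6 (g = -7 + (⅙)*(-5) = -7 - ⅚ = -47/6 ≈ -7.8333)
U(v) = 1/(2*v)
22*(6*(-8)) + U(g) = 22*(6*(-8)) + 1/(2*(-47/6)) = 22*(-48) + (½)*(-6/47) = -1056 - 3/47 = -49635/47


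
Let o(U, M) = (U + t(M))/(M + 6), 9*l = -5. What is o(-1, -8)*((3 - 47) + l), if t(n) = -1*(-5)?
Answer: 802/9 ≈ 89.111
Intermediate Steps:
t(n) = 5
l = -5/9 (l = (⅑)*(-5) = -5/9 ≈ -0.55556)
o(U, M) = (5 + U)/(6 + M) (o(U, M) = (U + 5)/(M + 6) = (5 + U)/(6 + M))
o(-1, -8)*((3 - 47) + l) = ((5 - 1)/(6 - 8))*((3 - 47) - 5/9) = (4/(-2))*(-44 - 5/9) = -½*4*(-401/9) = -2*(-401/9) = 802/9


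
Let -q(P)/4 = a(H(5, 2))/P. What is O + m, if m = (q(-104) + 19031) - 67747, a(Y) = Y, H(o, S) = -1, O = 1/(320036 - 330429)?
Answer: -13163950507/270218 ≈ -48716.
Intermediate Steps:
O = -1/10393 (O = 1/(-10393) = -1/10393 ≈ -9.6219e-5)
q(P) = 4/P (q(P) = -(-4)/P = 4/P)
m = -1266617/26 (m = (4/(-104) + 19031) - 67747 = (4*(-1/104) + 19031) - 67747 = (-1/26 + 19031) - 67747 = 494805/26 - 67747 = -1266617/26 ≈ -48716.)
O + m = -1/10393 - 1266617/26 = -13163950507/270218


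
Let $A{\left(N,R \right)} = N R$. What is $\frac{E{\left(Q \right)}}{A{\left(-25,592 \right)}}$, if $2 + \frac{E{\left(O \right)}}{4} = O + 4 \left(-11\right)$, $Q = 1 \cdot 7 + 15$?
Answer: $\frac{6}{925} \approx 0.0064865$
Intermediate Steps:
$Q = 22$ ($Q = 7 + 15 = 22$)
$E{\left(O \right)} = -184 + 4 O$ ($E{\left(O \right)} = -8 + 4 \left(O + 4 \left(-11\right)\right) = -8 + 4 \left(O - 44\right) = -8 + 4 \left(-44 + O\right) = -8 + \left(-176 + 4 O\right) = -184 + 4 O$)
$\frac{E{\left(Q \right)}}{A{\left(-25,592 \right)}} = \frac{-184 + 4 \cdot 22}{\left(-25\right) 592} = \frac{-184 + 88}{-14800} = \left(-96\right) \left(- \frac{1}{14800}\right) = \frac{6}{925}$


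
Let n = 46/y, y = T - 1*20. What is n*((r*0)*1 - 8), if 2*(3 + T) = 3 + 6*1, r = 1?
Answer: 736/37 ≈ 19.892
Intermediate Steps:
T = 3/2 (T = -3 + (3 + 6*1)/2 = -3 + (3 + 6)/2 = -3 + (½)*9 = -3 + 9/2 = 3/2 ≈ 1.5000)
y = -37/2 (y = 3/2 - 1*20 = 3/2 - 20 = -37/2 ≈ -18.500)
n = -92/37 (n = 46/(-37/2) = 46*(-2/37) = -92/37 ≈ -2.4865)
n*((r*0)*1 - 8) = -92*((1*0)*1 - 8)/37 = -92*(0*1 - 8)/37 = -92*(0 - 8)/37 = -92/37*(-8) = 736/37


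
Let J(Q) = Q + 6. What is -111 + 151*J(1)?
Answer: 946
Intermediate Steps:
J(Q) = 6 + Q
-111 + 151*J(1) = -111 + 151*(6 + 1) = -111 + 151*7 = -111 + 1057 = 946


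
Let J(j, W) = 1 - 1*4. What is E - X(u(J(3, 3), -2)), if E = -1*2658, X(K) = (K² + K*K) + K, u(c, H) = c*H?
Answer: -2736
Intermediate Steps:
J(j, W) = -3 (J(j, W) = 1 - 4 = -3)
u(c, H) = H*c
X(K) = K + 2*K² (X(K) = (K² + K²) + K = 2*K² + K = K + 2*K²)
E = -2658
E - X(u(J(3, 3), -2)) = -2658 - (-2*(-3))*(1 + 2*(-2*(-3))) = -2658 - 6*(1 + 2*6) = -2658 - 6*(1 + 12) = -2658 - 6*13 = -2658 - 1*78 = -2658 - 78 = -2736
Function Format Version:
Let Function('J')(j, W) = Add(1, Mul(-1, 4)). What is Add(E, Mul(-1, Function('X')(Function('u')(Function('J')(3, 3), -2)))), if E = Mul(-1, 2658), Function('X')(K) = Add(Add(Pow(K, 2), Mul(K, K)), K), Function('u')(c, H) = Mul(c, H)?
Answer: -2736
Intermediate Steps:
Function('J')(j, W) = -3 (Function('J')(j, W) = Add(1, -4) = -3)
Function('u')(c, H) = Mul(H, c)
Function('X')(K) = Add(K, Mul(2, Pow(K, 2))) (Function('X')(K) = Add(Add(Pow(K, 2), Pow(K, 2)), K) = Add(Mul(2, Pow(K, 2)), K) = Add(K, Mul(2, Pow(K, 2))))
E = -2658
Add(E, Mul(-1, Function('X')(Function('u')(Function('J')(3, 3), -2)))) = Add(-2658, Mul(-1, Mul(Mul(-2, -3), Add(1, Mul(2, Mul(-2, -3)))))) = Add(-2658, Mul(-1, Mul(6, Add(1, Mul(2, 6))))) = Add(-2658, Mul(-1, Mul(6, Add(1, 12)))) = Add(-2658, Mul(-1, Mul(6, 13))) = Add(-2658, Mul(-1, 78)) = Add(-2658, -78) = -2736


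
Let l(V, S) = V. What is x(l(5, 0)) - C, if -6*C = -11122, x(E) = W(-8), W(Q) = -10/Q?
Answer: -22229/12 ≈ -1852.4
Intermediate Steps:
x(E) = 5/4 (x(E) = -10/(-8) = -10*(-⅛) = 5/4)
C = 5561/3 (C = -⅙*(-11122) = 5561/3 ≈ 1853.7)
x(l(5, 0)) - C = 5/4 - 1*5561/3 = 5/4 - 5561/3 = -22229/12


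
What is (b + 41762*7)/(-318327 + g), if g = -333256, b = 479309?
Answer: -771643/651583 ≈ -1.1843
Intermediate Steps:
(b + 41762*7)/(-318327 + g) = (479309 + 41762*7)/(-318327 - 333256) = (479309 + 292334)/(-651583) = 771643*(-1/651583) = -771643/651583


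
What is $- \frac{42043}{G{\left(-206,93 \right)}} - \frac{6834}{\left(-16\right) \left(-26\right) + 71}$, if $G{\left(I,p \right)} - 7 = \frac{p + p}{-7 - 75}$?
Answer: $- \frac{840798377}{94478} \approx -8899.4$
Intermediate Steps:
$G{\left(I,p \right)} = 7 - \frac{p}{41}$ ($G{\left(I,p \right)} = 7 + \frac{p + p}{-7 - 75} = 7 + \frac{2 p}{-82} = 7 + 2 p \left(- \frac{1}{82}\right) = 7 - \frac{p}{41}$)
$- \frac{42043}{G{\left(-206,93 \right)}} - \frac{6834}{\left(-16\right) \left(-26\right) + 71} = - \frac{42043}{7 - \frac{93}{41}} - \frac{6834}{\left(-16\right) \left(-26\right) + 71} = - \frac{42043}{7 - \frac{93}{41}} - \frac{6834}{416 + 71} = - \frac{42043}{\frac{194}{41}} - \frac{6834}{487} = \left(-42043\right) \frac{41}{194} - \frac{6834}{487} = - \frac{1723763}{194} - \frac{6834}{487} = - \frac{840798377}{94478}$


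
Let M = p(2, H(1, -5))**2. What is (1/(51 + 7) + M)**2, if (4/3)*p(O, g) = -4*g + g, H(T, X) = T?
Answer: 5555449/215296 ≈ 25.804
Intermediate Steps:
p(O, g) = -9*g/4 (p(O, g) = 3*(-4*g + g)/4 = 3*(-3*g)/4 = -9*g/4)
M = 81/16 (M = (-9/4*1)**2 = (-9/4)**2 = 81/16 ≈ 5.0625)
(1/(51 + 7) + M)**2 = (1/(51 + 7) + 81/16)**2 = (1/58 + 81/16)**2 = (2357/464)**2 = 5555449/215296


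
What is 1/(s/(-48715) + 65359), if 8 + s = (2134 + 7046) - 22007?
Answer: 9743/636795304 ≈ 1.5300e-5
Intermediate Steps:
s = -12835 (s = -8 + ((2134 + 7046) - 22007) = -8 + (9180 - 22007) = -8 - 12827 = -12835)
1/(s/(-48715) + 65359) = 1/(-12835/(-48715) + 65359) = 1/(-12835*(-1/48715) + 65359) = 1/(2567/9743 + 65359) = 1/(636795304/9743) = 9743/636795304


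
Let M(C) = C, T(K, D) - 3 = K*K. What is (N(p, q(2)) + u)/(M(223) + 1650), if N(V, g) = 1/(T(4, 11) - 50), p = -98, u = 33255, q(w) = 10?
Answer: 1030904/58063 ≈ 17.755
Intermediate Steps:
T(K, D) = 3 + K² (T(K, D) = 3 + K*K = 3 + K²)
N(V, g) = -1/31 (N(V, g) = 1/((3 + 4²) - 50) = 1/((3 + 16) - 50) = 1/(19 - 50) = 1/(-31) = -1/31)
(N(p, q(2)) + u)/(M(223) + 1650) = (-1/31 + 33255)/(223 + 1650) = (1030904/31)/1873 = (1030904/31)*(1/1873) = 1030904/58063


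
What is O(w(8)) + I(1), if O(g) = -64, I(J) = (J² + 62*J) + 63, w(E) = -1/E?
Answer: 62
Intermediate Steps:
I(J) = 63 + J² + 62*J
O(w(8)) + I(1) = -64 + (63 + 1² + 62*1) = -64 + (63 + 1 + 62) = -64 + 126 = 62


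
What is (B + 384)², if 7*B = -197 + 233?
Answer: 7420176/49 ≈ 1.5143e+5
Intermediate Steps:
B = 36/7 (B = (-197 + 233)/7 = (⅐)*36 = 36/7 ≈ 5.1429)
(B + 384)² = (36/7 + 384)² = (2724/7)² = 7420176/49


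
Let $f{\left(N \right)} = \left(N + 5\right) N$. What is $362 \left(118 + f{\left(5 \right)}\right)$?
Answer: $60816$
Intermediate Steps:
$f{\left(N \right)} = N \left(5 + N\right)$ ($f{\left(N \right)} = \left(5 + N\right) N = N \left(5 + N\right)$)
$362 \left(118 + f{\left(5 \right)}\right) = 362 \left(118 + 5 \left(5 + 5\right)\right) = 362 \left(118 + 5 \cdot 10\right) = 362 \left(118 + 50\right) = 362 \cdot 168 = 60816$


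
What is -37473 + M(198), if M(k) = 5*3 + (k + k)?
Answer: -37062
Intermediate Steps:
M(k) = 15 + 2*k
-37473 + M(198) = -37473 + (15 + 2*198) = -37473 + (15 + 396) = -37473 + 411 = -37062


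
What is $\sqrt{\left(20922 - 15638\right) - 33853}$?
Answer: $i \sqrt{28569} \approx 169.02 i$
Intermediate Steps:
$\sqrt{\left(20922 - 15638\right) - 33853} = \sqrt{5284 - 33853} = \sqrt{-28569} = i \sqrt{28569}$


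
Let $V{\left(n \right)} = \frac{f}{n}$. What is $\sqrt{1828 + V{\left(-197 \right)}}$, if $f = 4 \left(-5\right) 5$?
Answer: $\frac{6 \sqrt{1971182}}{197} \approx 42.761$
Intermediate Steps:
$f = -100$ ($f = \left(-20\right) 5 = -100$)
$V{\left(n \right)} = - \frac{100}{n}$
$\sqrt{1828 + V{\left(-197 \right)}} = \sqrt{1828 - \frac{100}{-197}} = \sqrt{1828 - - \frac{100}{197}} = \sqrt{1828 + \frac{100}{197}} = \sqrt{\frac{360216}{197}} = \frac{6 \sqrt{1971182}}{197}$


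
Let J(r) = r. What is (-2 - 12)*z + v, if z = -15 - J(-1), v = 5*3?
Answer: 211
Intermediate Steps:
v = 15
z = -14 (z = -15 - 1*(-1) = -15 + 1 = -14)
(-2 - 12)*z + v = (-2 - 12)*(-14) + 15 = -14*(-14) + 15 = 196 + 15 = 211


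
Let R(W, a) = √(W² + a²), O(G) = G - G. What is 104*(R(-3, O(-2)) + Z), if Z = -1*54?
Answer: -5304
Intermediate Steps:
O(G) = 0
Z = -54
104*(R(-3, O(-2)) + Z) = 104*(√((-3)² + 0²) - 54) = 104*(√(9 + 0) - 54) = 104*(√9 - 54) = 104*(3 - 54) = 104*(-51) = -5304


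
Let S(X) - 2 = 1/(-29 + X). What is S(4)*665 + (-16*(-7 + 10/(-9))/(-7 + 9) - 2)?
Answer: 61483/45 ≈ 1366.3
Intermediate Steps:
S(X) = 2 + 1/(-29 + X)
S(4)*665 + (-16*(-7 + 10/(-9))/(-7 + 9) - 2) = ((-57 + 2*4)/(-29 + 4))*665 + (-16*(-7 + 10/(-9))/(-7 + 9) - 2) = ((-57 + 8)/(-25))*665 + (-16*(-7 + 10*(-⅑))/2 - 2) = -1/25*(-49)*665 + (-16*(-7 - 10/9)/2 - 2) = (49/25)*665 + (-(-1168)/(9*2) - 2) = 6517/5 + (-16*(-73/18) - 2) = 6517/5 + (584/9 - 2) = 6517/5 + 566/9 = 61483/45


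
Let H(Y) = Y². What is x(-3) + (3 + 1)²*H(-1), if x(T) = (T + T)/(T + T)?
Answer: 17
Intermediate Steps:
x(T) = 1 (x(T) = (2*T)/((2*T)) = (2*T)*(1/(2*T)) = 1)
x(-3) + (3 + 1)²*H(-1) = 1 + (3 + 1)²*(-1)² = 1 + 4²*1 = 1 + 16*1 = 1 + 16 = 17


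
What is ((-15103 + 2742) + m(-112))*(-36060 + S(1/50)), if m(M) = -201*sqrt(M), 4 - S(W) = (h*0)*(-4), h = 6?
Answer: 445688216 + 28989024*I*sqrt(7) ≈ 4.4569e+8 + 7.6698e+7*I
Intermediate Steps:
S(W) = 4 (S(W) = 4 - 6*0*(-4) = 4 - 0*(-4) = 4 - 1*0 = 4 + 0 = 4)
((-15103 + 2742) + m(-112))*(-36060 + S(1/50)) = ((-15103 + 2742) - 804*I*sqrt(7))*(-36060 + 4) = (-12361 - 804*I*sqrt(7))*(-36056) = 445688216 + 28989024*I*sqrt(7)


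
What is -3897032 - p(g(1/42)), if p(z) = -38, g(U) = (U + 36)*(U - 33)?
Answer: -3896994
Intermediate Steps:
g(U) = (-33 + U)*(36 + U) (g(U) = (36 + U)*(-33 + U) = (-33 + U)*(36 + U))
-3897032 - p(g(1/42)) = -3897032 - 1*(-38) = -3897032 + 38 = -3896994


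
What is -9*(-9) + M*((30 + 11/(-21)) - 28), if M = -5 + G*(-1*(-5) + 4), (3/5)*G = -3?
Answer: 151/21 ≈ 7.1905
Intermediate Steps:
G = -5 (G = (5/3)*(-3) = -5)
M = -50 (M = -5 - 5*(-1*(-5) + 4) = -5 - 5*(5 + 4) = -5 - 5*9 = -5 - 45 = -50)
-9*(-9) + M*((30 + 11/(-21)) - 28) = -9*(-9) - 50*((30 + 11/(-21)) - 28) = 81 - 50*((30 + 11*(-1/21)) - 28) = 81 - 50*((30 - 11/21) - 28) = 81 - 50*(619/21 - 28) = 81 - 50*31/21 = 81 - 1550/21 = 151/21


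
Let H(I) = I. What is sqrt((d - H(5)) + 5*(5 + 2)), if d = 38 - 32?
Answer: 6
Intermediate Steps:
d = 6
sqrt((d - H(5)) + 5*(5 + 2)) = sqrt((6 - 1*5) + 5*(5 + 2)) = sqrt((6 - 5) + 5*7) = sqrt(1 + 35) = sqrt(36) = 6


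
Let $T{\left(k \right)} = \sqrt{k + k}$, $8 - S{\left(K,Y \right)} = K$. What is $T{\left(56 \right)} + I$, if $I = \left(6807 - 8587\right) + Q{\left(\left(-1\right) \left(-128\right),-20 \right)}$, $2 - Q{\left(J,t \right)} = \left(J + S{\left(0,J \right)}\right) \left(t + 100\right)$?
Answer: $-12658 + 4 \sqrt{7} \approx -12647.0$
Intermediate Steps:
$S{\left(K,Y \right)} = 8 - K$
$T{\left(k \right)} = \sqrt{2} \sqrt{k}$ ($T{\left(k \right)} = \sqrt{2 k} = \sqrt{2} \sqrt{k}$)
$Q{\left(J,t \right)} = 2 - \left(8 + J\right) \left(100 + t\right)$ ($Q{\left(J,t \right)} = 2 - \left(J + \left(8 - 0\right)\right) \left(t + 100\right) = 2 - \left(J + \left(8 + 0\right)\right) \left(100 + t\right) = 2 - \left(J + 8\right) \left(100 + t\right) = 2 - \left(8 + J\right) \left(100 + t\right)$)
$I = -12658$ ($I = \left(6807 - 8587\right) - \left(638 + \left(-1\right) \left(-128\right) \left(-20\right) + 100 \left(-1\right) \left(-128\right)\right) = -1780 - \left(13438 - 2560\right) = -1780 + \left(-798 - 12800 + 160 + 2560\right) = -1780 - 10878 = -12658$)
$T{\left(56 \right)} + I = \sqrt{2} \sqrt{56} - 12658 = \sqrt{2} \cdot 2 \sqrt{14} - 12658 = 4 \sqrt{7} - 12658 = -12658 + 4 \sqrt{7}$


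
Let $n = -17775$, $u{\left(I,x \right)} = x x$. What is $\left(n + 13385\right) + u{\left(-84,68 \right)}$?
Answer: $234$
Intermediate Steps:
$u{\left(I,x \right)} = x^{2}$
$\left(n + 13385\right) + u{\left(-84,68 \right)} = \left(-17775 + 13385\right) + 68^{2} = -4390 + 4624 = 234$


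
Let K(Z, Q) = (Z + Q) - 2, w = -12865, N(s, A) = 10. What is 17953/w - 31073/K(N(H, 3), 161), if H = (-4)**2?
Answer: -402788202/2174185 ≈ -185.26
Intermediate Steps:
H = 16
K(Z, Q) = -2 + Q + Z (K(Z, Q) = (Q + Z) - 2 = -2 + Q + Z)
17953/w - 31073/K(N(H, 3), 161) = 17953/(-12865) - 31073/(-2 + 161 + 10) = 17953*(-1/12865) - 31073/169 = -17953/12865 - 31073*1/169 = -17953/12865 - 31073/169 = -402788202/2174185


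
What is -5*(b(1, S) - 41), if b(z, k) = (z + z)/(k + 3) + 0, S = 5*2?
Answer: 2655/13 ≈ 204.23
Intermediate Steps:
S = 10
b(z, k) = 2*z/(3 + k) (b(z, k) = (2*z)/(3 + k) + 0 = 2*z/(3 + k) + 0 = 2*z/(3 + k))
-5*(b(1, S) - 41) = -5*(2*1/(3 + 10) - 41) = -5*(2*1/13 - 41) = -5*(2*1*(1/13) - 41) = -5*(2/13 - 41) = -5*(-531/13) = 2655/13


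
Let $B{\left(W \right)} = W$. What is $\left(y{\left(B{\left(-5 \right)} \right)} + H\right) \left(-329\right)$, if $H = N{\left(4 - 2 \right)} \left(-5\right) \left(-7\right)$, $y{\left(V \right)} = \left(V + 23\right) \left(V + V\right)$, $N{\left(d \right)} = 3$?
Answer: $24675$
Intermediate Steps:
$y{\left(V \right)} = 2 V \left(23 + V\right)$ ($y{\left(V \right)} = \left(23 + V\right) 2 V = 2 V \left(23 + V\right)$)
$H = 105$ ($H = 3 \left(-5\right) \left(-7\right) = \left(-15\right) \left(-7\right) = 105$)
$\left(y{\left(B{\left(-5 \right)} \right)} + H\right) \left(-329\right) = \left(2 \left(-5\right) \left(23 - 5\right) + 105\right) \left(-329\right) = \left(2 \left(-5\right) 18 + 105\right) \left(-329\right) = \left(-180 + 105\right) \left(-329\right) = \left(-75\right) \left(-329\right) = 24675$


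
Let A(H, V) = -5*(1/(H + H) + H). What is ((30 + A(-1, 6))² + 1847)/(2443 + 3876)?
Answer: 13013/25276 ≈ 0.51484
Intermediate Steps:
A(H, V) = -5*H - 5/(2*H) (A(H, V) = -5*(1/(2*H) + H) = -5*(H + 1/(2*H)) = -5*H - 5/(2*H))
((30 + A(-1, 6))² + 1847)/(2443 + 3876) = ((30 + (-5*(-1) - 5/2/(-1)))² + 1847)/(2443 + 3876) = ((30 + (5 - 5/2*(-1)))² + 1847)/6319 = ((30 + (5 + 5/2))² + 1847)*(1/6319) = ((30 + 15/2)² + 1847)*(1/6319) = ((75/2)² + 1847)*(1/6319) = (5625/4 + 1847)*(1/6319) = (13013/4)*(1/6319) = 13013/25276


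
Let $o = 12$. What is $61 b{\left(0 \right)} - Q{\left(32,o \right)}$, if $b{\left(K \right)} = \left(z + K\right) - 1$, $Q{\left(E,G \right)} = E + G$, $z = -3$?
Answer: $-288$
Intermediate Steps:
$b{\left(K \right)} = -4 + K$ ($b{\left(K \right)} = \left(-3 + K\right) - 1 = -4 + K$)
$61 b{\left(0 \right)} - Q{\left(32,o \right)} = 61 \left(-4 + 0\right) - \left(32 + 12\right) = 61 \left(-4\right) - 44 = -244 - 44 = -288$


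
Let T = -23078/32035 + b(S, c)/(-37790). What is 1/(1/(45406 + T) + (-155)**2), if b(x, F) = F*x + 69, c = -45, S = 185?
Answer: 5496801628924/132060659255959365 ≈ 4.1623e-5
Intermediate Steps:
b(x, F) = 69 + F*x
T = -60763666/121060265 (T = -23078/32035 + (69 - 45*185)/(-37790) = -23078*1/32035 + (69 - 8325)*(-1/37790) = -23078/32035 - 8256*(-1/37790) = -23078/32035 + 4128/18895 = -60763666/121060265 ≈ -0.50193)
1/(1/(45406 + T) + (-155)**2) = 1/(1/(45406 - 60763666/121060265) + (-155)**2) = 1/(1/(5496801628924/121060265) + 24025) = 1/(121060265/5496801628924 + 24025) = 1/(132060659255959365/5496801628924) = 5496801628924/132060659255959365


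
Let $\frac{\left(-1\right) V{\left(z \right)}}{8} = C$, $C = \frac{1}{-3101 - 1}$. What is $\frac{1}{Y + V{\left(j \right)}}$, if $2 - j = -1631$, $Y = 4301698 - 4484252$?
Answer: $- \frac{1551}{283141250} \approx -5.4778 \cdot 10^{-6}$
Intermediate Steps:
$Y = -182554$
$j = 1633$ ($j = 2 - -1631 = 2 + 1631 = 1633$)
$C = - \frac{1}{3102}$ ($C = \frac{1}{-3102} = - \frac{1}{3102} \approx -0.00032237$)
$V{\left(z \right)} = \frac{4}{1551}$ ($V{\left(z \right)} = \left(-8\right) \left(- \frac{1}{3102}\right) = \frac{4}{1551}$)
$\frac{1}{Y + V{\left(j \right)}} = \frac{1}{-182554 + \frac{4}{1551}} = \frac{1}{- \frac{283141250}{1551}} = - \frac{1551}{283141250}$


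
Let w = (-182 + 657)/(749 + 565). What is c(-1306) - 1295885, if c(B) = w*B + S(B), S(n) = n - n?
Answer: -851706620/657 ≈ -1.2964e+6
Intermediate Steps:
S(n) = 0
w = 475/1314 ≈ 0.36149
c(B) = 475*B/1314 (c(B) = 475*B/1314 + 0 = 475*B/1314)
c(-1306) - 1295885 = (475/1314)*(-1306) - 1295885 = -310175/657 - 1295885 = -851706620/657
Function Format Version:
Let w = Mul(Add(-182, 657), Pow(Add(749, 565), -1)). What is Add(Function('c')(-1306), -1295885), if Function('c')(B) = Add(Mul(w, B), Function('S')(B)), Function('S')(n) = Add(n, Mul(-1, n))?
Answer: Rational(-851706620, 657) ≈ -1.2964e+6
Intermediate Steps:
Function('S')(n) = 0
w = Rational(475, 1314) (w = Mul(475, Pow(1314, -1)) = Mul(475, Rational(1, 1314)) = Rational(475, 1314) ≈ 0.36149)
Function('c')(B) = Mul(Rational(475, 1314), B) (Function('c')(B) = Add(Mul(Rational(475, 1314), B), 0) = Mul(Rational(475, 1314), B))
Add(Function('c')(-1306), -1295885) = Add(Mul(Rational(475, 1314), -1306), -1295885) = Add(Rational(-310175, 657), -1295885) = Rational(-851706620, 657)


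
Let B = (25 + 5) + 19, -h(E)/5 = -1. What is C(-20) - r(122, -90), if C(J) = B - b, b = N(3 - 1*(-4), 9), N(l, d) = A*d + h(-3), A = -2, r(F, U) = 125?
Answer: -63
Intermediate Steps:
h(E) = 5 (h(E) = -5*(-1) = 5)
N(l, d) = 5 - 2*d (N(l, d) = -2*d + 5 = 5 - 2*d)
b = -13 (b = 5 - 2*9 = 5 - 18 = -13)
B = 49 (B = 30 + 19 = 49)
C(J) = 62 (C(J) = 49 - 1*(-13) = 49 + 13 = 62)
C(-20) - r(122, -90) = 62 - 1*125 = 62 - 125 = -63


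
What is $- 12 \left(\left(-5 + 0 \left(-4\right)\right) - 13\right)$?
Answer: $216$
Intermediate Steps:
$- 12 \left(\left(-5 + 0 \left(-4\right)\right) - 13\right) = - 12 \left(\left(-5 + 0\right) - 13\right) = - 12 \left(-5 - 13\right) = \left(-12\right) \left(-18\right) = 216$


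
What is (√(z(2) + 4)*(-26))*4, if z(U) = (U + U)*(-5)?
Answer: -416*I ≈ -416.0*I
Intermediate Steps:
z(U) = -10*U (z(U) = (2*U)*(-5) = -10*U)
(√(z(2) + 4)*(-26))*4 = (√(-10*2 + 4)*(-26))*4 = (√(-20 + 4)*(-26))*4 = (√(-16)*(-26))*4 = ((4*I)*(-26))*4 = -104*I*4 = -416*I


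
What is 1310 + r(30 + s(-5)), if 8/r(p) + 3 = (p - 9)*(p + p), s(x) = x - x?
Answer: 1646678/1257 ≈ 1310.0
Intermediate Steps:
s(x) = 0
r(p) = 8/(-3 + 2*p*(-9 + p)) (r(p) = 8/(-3 + (p - 9)*(p + p)) = 8/(-3 + (-9 + p)*(2*p)) = 8/(-3 + 2*p*(-9 + p)))
1310 + r(30 + s(-5)) = 1310 + 8/(-3 - 18*(30 + 0) + 2*(30 + 0)**2) = 1310 + 8/(-3 - 18*30 + 2*30**2) = 1310 + 8/(-3 - 540 + 2*900) = 1310 + 8/(-3 - 540 + 1800) = 1310 + 8/1257 = 1646678/1257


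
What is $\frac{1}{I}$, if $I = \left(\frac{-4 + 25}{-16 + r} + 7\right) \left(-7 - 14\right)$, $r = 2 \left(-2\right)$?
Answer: $- \frac{20}{2499} \approx -0.0080032$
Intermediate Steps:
$r = -4$
$I = - \frac{2499}{20}$ ($I = \left(\frac{-4 + 25}{-16 - 4} + 7\right) \left(-7 - 14\right) = \left(\frac{21}{-20} + 7\right) \left(-21\right) = \left(21 \left(- \frac{1}{20}\right) + 7\right) \left(-21\right) = \left(- \frac{21}{20} + 7\right) \left(-21\right) = \frac{119}{20} \left(-21\right) = - \frac{2499}{20} \approx -124.95$)
$\frac{1}{I} = \frac{1}{- \frac{2499}{20}} = - \frac{20}{2499}$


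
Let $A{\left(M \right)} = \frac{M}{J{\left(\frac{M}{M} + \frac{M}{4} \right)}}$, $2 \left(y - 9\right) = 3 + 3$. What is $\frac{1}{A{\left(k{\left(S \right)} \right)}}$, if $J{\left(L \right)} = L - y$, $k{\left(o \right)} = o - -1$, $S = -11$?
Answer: $\frac{27}{20} \approx 1.35$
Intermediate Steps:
$y = 12$ ($y = 9 + \frac{3 + 3}{2} = 9 + \frac{1}{2} \cdot 6 = 9 + 3 = 12$)
$k{\left(o \right)} = 1 + o$ ($k{\left(o \right)} = o + 1 = 1 + o$)
$J{\left(L \right)} = -12 + L$ ($J{\left(L \right)} = L - 12 = -12 + L$)
$A{\left(M \right)} = \frac{M}{-11 + \frac{M}{4}}$ ($A{\left(M \right)} = \frac{M}{-12 + \left(\frac{M}{M} + \frac{M}{4}\right)} = \frac{M}{-12 + \left(1 + M \frac{1}{4}\right)} = \frac{M}{-12 + \left(1 + \frac{M}{4}\right)} = \frac{M}{-11 + \frac{M}{4}}$)
$\frac{1}{A{\left(k{\left(S \right)} \right)}} = \frac{1}{4 \left(1 - 11\right) \frac{1}{-44 + \left(1 - 11\right)}} = \frac{1}{4 \left(-10\right) \frac{1}{-44 - 10}} = \frac{1}{4 \left(-10\right) \frac{1}{-54}} = \frac{1}{4 \left(-10\right) \left(- \frac{1}{54}\right)} = \frac{1}{\frac{20}{27}} = \frac{27}{20}$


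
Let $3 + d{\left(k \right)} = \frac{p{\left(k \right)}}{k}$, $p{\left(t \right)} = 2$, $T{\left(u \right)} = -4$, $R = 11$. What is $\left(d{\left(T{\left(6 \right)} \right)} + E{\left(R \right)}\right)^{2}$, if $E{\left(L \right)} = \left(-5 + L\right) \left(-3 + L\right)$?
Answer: $\frac{7921}{4} \approx 1980.3$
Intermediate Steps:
$d{\left(k \right)} = -3 + \frac{2}{k}$
$\left(d{\left(T{\left(6 \right)} \right)} + E{\left(R \right)}\right)^{2} = \left(\left(-3 + \frac{2}{-4}\right) + \left(15 + 11^{2} - 88\right)\right)^{2} = \left(\left(-3 + 2 \left(- \frac{1}{4}\right)\right) + \left(15 + 121 - 88\right)\right)^{2} = \left(\left(-3 - \frac{1}{2}\right) + 48\right)^{2} = \left(- \frac{7}{2} + 48\right)^{2} = \left(\frac{89}{2}\right)^{2} = \frac{7921}{4}$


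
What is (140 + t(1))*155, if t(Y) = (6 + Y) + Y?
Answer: 22940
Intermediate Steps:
t(Y) = 6 + 2*Y
(140 + t(1))*155 = (140 + (6 + 2*1))*155 = (140 + (6 + 2))*155 = (140 + 8)*155 = 148*155 = 22940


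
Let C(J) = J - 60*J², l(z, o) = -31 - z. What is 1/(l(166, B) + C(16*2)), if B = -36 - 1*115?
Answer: -1/61605 ≈ -1.6232e-5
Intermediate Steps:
B = -151 (B = -36 - 115 = -151)
1/(l(166, B) + C(16*2)) = 1/((-31 - 1*166) + (16*2)*(1 - 960*2)) = 1/((-31 - 166) + 32*(1 - 60*32)) = 1/(-197 + 32*(1 - 1920)) = 1/(-197 + 32*(-1919)) = 1/(-197 - 61408) = 1/(-61605) = -1/61605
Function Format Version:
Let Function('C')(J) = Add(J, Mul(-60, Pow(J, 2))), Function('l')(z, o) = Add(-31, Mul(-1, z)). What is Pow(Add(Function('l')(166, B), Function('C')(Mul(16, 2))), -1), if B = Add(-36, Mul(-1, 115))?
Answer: Rational(-1, 61605) ≈ -1.6232e-5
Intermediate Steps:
B = -151 (B = Add(-36, -115) = -151)
Pow(Add(Function('l')(166, B), Function('C')(Mul(16, 2))), -1) = Pow(Add(Add(-31, Mul(-1, 166)), Mul(Mul(16, 2), Add(1, Mul(-60, Mul(16, 2))))), -1) = Pow(Add(Add(-31, -166), Mul(32, Add(1, Mul(-60, 32)))), -1) = Pow(Add(-197, Mul(32, Add(1, -1920))), -1) = Pow(Add(-197, Mul(32, -1919)), -1) = Pow(Add(-197, -61408), -1) = Pow(-61605, -1) = Rational(-1, 61605)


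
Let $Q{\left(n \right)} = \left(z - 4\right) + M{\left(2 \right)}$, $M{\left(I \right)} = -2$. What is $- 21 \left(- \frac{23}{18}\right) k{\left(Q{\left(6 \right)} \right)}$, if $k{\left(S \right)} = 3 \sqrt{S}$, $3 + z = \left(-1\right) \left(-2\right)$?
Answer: $\frac{161 i \sqrt{7}}{2} \approx 212.98 i$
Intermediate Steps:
$z = -1$ ($z = -3 - -2 = -3 + 2 = -1$)
$Q{\left(n \right)} = -7$ ($Q{\left(n \right)} = \left(-1 - 4\right) - 2 = -5 - 2 = -7$)
$- 21 \left(- \frac{23}{18}\right) k{\left(Q{\left(6 \right)} \right)} = - 21 \left(- \frac{23}{18}\right) 3 \sqrt{-7} = - 21 \left(\left(-23\right) \frac{1}{18}\right) 3 i \sqrt{7} = \left(-21\right) \left(- \frac{23}{18}\right) 3 i \sqrt{7} = \frac{161 \cdot 3 i \sqrt{7}}{6} = \frac{161 i \sqrt{7}}{2}$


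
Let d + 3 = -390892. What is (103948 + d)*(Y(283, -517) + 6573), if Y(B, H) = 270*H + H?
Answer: 38317180698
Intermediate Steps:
d = -390895 (d = -3 - 390892 = -390895)
Y(B, H) = 271*H
(103948 + d)*(Y(283, -517) + 6573) = (103948 - 390895)*(271*(-517) + 6573) = -286947*(-140107 + 6573) = -286947*(-133534) = 38317180698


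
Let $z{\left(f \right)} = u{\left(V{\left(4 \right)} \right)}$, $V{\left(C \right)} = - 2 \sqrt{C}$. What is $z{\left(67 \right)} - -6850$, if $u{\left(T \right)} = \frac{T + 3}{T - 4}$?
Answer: $\frac{54801}{8} \approx 6850.1$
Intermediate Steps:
$u{\left(T \right)} = \frac{3 + T}{-4 + T}$
$z{\left(f \right)} = \frac{1}{8}$ ($z{\left(f \right)} = \frac{3 - 2 \sqrt{4}}{-4 - 2 \sqrt{4}} = \frac{3 - 4}{-4 - 4} = \frac{1}{-8} \left(-1\right) = \left(- \frac{1}{8}\right) \left(-1\right) = \frac{1}{8}$)
$z{\left(67 \right)} - -6850 = \frac{1}{8} - -6850 = \frac{1}{8} + 6850 = \frac{54801}{8}$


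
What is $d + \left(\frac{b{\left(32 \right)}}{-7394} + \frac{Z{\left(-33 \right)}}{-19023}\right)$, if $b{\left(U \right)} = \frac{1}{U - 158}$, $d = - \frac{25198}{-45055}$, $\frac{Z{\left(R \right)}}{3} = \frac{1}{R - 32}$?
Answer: $\frac{387034680182719}{692028668976372} \approx 0.55928$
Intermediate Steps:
$Z{\left(R \right)} = \frac{3}{-32 + R}$ ($Z{\left(R \right)} = \frac{3}{R - 32} = \frac{3}{-32 + R}$)
$d = \frac{25198}{45055}$ ($d = \left(-25198\right) \left(- \frac{1}{45055}\right) = \frac{25198}{45055} \approx 0.55927$)
$b{\left(U \right)} = \frac{1}{-158 + U}$
$d + \left(\frac{b{\left(32 \right)}}{-7394} + \frac{Z{\left(-33 \right)}}{-19023}\right) = \frac{25198}{45055} + \left(\frac{1}{\left(-158 + 32\right) \left(-7394\right)} + \frac{3 \frac{1}{-32 - 33}}{-19023}\right) = \frac{25198}{45055} + \left(\frac{1}{-126} \left(- \frac{1}{7394}\right) + \frac{3}{-65} \left(- \frac{1}{19023}\right)\right) = \frac{25198}{45055} - \left(- \frac{1}{931644} - 3 \left(- \frac{1}{65}\right) \left(- \frac{1}{19023}\right)\right) = \frac{25198}{45055} + \left(\frac{1}{931644} - - \frac{1}{412165}\right) = \frac{25198}{45055} + \left(\frac{1}{931644} + \frac{1}{412165}\right) = \frac{25198}{45055} + \frac{1343809}{383991049260} = \frac{387034680182719}{692028668976372}$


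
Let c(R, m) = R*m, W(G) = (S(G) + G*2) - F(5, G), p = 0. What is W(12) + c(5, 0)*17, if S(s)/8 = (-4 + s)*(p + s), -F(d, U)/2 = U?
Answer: 816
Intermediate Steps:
F(d, U) = -2*U
S(s) = 8*s*(-4 + s) (S(s) = 8*((-4 + s)*(0 + s)) = 8*((-4 + s)*s) = 8*(s*(-4 + s)) = 8*s*(-4 + s))
W(G) = 4*G + 8*G*(-4 + G) (W(G) = (8*G*(-4 + G) + G*2) - (-2)*G = (8*G*(-4 + G) + 2*G) + 2*G = (2*G + 8*G*(-4 + G)) + 2*G = 4*G + 8*G*(-4 + G))
W(12) + c(5, 0)*17 = 4*12*(-7 + 2*12) + (5*0)*17 = 4*12*(-7 + 24) + 0*17 = 4*12*17 + 0 = 816 + 0 = 816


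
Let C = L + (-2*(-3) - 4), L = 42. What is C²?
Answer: 1936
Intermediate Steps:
C = 44 (C = 42 + (-2*(-3) - 4) = 42 + (6 - 4) = 42 + 2 = 44)
C² = 44² = 1936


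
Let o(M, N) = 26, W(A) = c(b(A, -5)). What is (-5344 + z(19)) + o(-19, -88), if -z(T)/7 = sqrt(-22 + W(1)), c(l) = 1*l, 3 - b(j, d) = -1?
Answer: -5318 - 21*I*sqrt(2) ≈ -5318.0 - 29.698*I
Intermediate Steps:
b(j, d) = 4 (b(j, d) = 3 - 1*(-1) = 3 + 1 = 4)
c(l) = l
W(A) = 4
z(T) = -21*I*sqrt(2) (z(T) = -7*sqrt(-22 + 4) = -21*I*sqrt(2))
(-5344 + z(19)) + o(-19, -88) = (-5344 - 21*I*sqrt(2)) + 26 = -5318 - 21*I*sqrt(2)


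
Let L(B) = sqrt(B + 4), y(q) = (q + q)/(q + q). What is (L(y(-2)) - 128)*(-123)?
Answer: 15744 - 123*sqrt(5) ≈ 15469.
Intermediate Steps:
y(q) = 1 (y(q) = (2*q)/((2*q)) = (2*q)*(1/(2*q)) = 1)
L(B) = sqrt(4 + B)
(L(y(-2)) - 128)*(-123) = (sqrt(4 + 1) - 128)*(-123) = (sqrt(5) - 128)*(-123) = (-128 + sqrt(5))*(-123) = 15744 - 123*sqrt(5)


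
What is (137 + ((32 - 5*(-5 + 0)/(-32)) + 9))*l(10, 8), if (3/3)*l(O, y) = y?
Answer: 5671/4 ≈ 1417.8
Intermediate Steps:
l(O, y) = y
(137 + ((32 - 5*(-5 + 0)/(-32)) + 9))*l(10, 8) = (137 + ((32 - 5*(-5 + 0)/(-32)) + 9))*8 = (137 + ((32 - 5*(-5)*(-1/32)) + 9))*8 = (137 + ((32 + 25*(-1/32)) + 9))*8 = (137 + ((32 - 25/32) + 9))*8 = (137 + (999/32 + 9))*8 = (137 + 1287/32)*8 = (5671/32)*8 = 5671/4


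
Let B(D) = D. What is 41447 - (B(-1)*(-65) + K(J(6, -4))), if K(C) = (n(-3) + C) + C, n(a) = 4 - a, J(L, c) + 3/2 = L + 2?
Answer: 41362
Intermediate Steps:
J(L, c) = ½ + L (J(L, c) = -3/2 + (L + 2) = -3/2 + (2 + L) = ½ + L)
K(C) = 7 + 2*C (K(C) = ((4 - 1*(-3)) + C) + C = ((4 + 3) + C) + C = (7 + C) + C = 7 + 2*C)
41447 - (B(-1)*(-65) + K(J(6, -4))) = 41447 - (-1*(-65) + (7 + 2*(½ + 6))) = 41447 - (65 + (7 + 2*(13/2))) = 41447 - (65 + (7 + 13)) = 41447 - (65 + 20) = 41447 - 1*85 = 41447 - 85 = 41362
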